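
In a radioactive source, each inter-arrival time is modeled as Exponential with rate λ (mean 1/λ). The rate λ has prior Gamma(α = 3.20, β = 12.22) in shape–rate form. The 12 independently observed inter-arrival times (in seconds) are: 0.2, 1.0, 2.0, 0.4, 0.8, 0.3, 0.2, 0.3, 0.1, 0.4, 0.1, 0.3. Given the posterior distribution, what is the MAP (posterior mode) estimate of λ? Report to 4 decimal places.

With a Gamma(shape α, rate β) prior on the exponential rate λ, the posterior after n observations with total T = Σxᵢ is Gamma(α+n, β+T).
Sum of observations T = 6.1 seconds; n = 12.
Posterior: Gamma(3.20+12, 12.22+6.1) = Gamma(15.20, 18.32).
Mode = (α−1)/β = 0.7751.

0.7751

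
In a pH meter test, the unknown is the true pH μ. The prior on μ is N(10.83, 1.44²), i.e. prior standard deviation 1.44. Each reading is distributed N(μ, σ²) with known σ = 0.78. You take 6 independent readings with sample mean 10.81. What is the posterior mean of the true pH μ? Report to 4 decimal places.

10.8109

For Normal data with known variance σ², a Normal(μ₀, σ₀²) prior on μ is conjugate. Posterior precision = 1/σ₀² + n/σ²; posterior mean is the precision-weighted average of μ₀ and x̄.
n·x̄ = 6·10.81 = 64.86.
σ₀² = 1.44² = 2.0736, σ² = 0.78² = 0.6084; σ² + n·σ₀² = 0.6084 + 6·2.0736 = 13.05.
Posterior mean = (μ₀/σ₀² + n·x̄/σ²)/(1/σ₀² + n/σ²) = (σ²·μ₀ + σ₀²·n·x̄)/(σ² + n·σ₀²) = (0.6084·10.83 + 2.0736·64.86)/13.05 = 141.082668/13.05 = 10.8109.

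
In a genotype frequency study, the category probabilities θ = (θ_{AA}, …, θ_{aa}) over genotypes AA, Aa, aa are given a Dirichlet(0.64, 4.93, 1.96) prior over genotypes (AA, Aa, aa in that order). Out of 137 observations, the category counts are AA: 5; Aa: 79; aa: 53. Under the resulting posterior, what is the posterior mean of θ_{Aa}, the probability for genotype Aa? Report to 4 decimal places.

0.5807

The Dirichlet prior is conjugate to the Multinomial likelihood: each posterior αⱼ = prior αⱼ + observed count nⱼ.
Posterior concentration: (5.64, 83.93, 54.96), total = 144.53.
E[θ_{Aa}|data] = α_{Aa}/Σα = 83.93/144.53 = 0.5807.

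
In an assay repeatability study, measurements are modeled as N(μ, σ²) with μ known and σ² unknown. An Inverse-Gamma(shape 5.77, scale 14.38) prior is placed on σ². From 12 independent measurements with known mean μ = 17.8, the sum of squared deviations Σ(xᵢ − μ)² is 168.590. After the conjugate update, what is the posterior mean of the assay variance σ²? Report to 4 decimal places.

With known mean μ and an Inverse-Gamma(α, β) prior on σ², the Normal likelihood is conjugate: posterior is Inv-Gamma(α + n/2, β + Σ(xᵢ−μ)²/2).
Posterior: Inv-Gamma(5.77 + 12/2, 14.38 + 168.590/2) = Inv-Gamma(11.77, 98.6750).
E[σ²|data] = β/(α−1) = 98.6750/10.77 = 9.1620.

9.1620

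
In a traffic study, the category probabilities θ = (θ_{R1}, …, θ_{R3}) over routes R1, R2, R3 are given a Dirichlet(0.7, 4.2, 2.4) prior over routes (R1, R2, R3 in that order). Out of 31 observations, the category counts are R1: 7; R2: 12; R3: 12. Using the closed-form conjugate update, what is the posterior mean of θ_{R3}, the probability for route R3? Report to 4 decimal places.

The Dirichlet prior is conjugate to the Multinomial likelihood: each posterior αⱼ = prior αⱼ + observed count nⱼ.
Posterior concentration: (7.7, 16.2, 14.4), total = 38.3.
E[θ_{R3}|data] = α_{R3}/Σα = 14.4/38.3 = 0.3760.

0.3760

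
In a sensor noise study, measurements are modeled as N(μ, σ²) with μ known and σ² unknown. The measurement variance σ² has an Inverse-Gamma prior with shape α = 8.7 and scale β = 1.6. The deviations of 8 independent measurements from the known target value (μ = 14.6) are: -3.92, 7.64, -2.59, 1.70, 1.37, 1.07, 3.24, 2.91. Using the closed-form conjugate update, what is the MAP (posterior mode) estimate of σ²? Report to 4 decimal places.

With known mean μ and an Inverse-Gamma(α, β) prior on σ², the Normal likelihood is conjugate: posterior is Inv-Gamma(α + n/2, β + Σ(xᵢ−μ)²/2).
Σ(xᵢ−μ)² = (-3.92)² + (7.64)² + (-2.59)² + (1.70)² + (1.37)² + (1.07)² + (3.24)² + (2.91)² = 105.3216.
Posterior: Inv-Gamma(8.7 + 8/2, 1.6 + 105.3216/2) = Inv-Gamma(12.70, 54.26080).
Mode = β/(α+1) = 54.26080/13.70 = 3.9606.

3.9606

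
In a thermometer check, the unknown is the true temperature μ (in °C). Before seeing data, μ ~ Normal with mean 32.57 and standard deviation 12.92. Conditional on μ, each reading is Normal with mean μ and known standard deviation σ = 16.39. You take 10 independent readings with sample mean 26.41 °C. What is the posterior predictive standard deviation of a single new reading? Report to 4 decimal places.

17.0813

For Normal data with known variance σ², a Normal(μ₀, σ₀²) prior on μ is conjugate. Posterior precision = 1/σ₀² + n/σ²; posterior mean is the precision-weighted average of μ₀ and x̄.
σ₀² = 12.92² = 166.9264, σ² = 16.39² = 268.6321; σ² + n·σ₀² = 268.6321 + 10·166.9264 = 1937.8961.
Posterior precision = 1/σ₀² + n/σ² = 1/166.9264 + 10/268.6321 = (σ² + n·σ₀²)/(σ₀²σ²) = 1937.8961/(166.9264·268.6321); posterior variance σₙ² = σ₀²σ²/(σ² + n·σ₀²) = 166.9264·268.6321/1937.8961 = 23.139419.
Predictive variance for one new observation = σₙ² + σ² = 166.9264·268.6321/1937.8961 + 268.6321 = σ²·(σ₀² + 1937.8961)/1937.8961 = 268.6321·2104.8225/1937.8961 = 291.771519; SD = √(268.6321·2104.8225/1937.8961) = 17.0813.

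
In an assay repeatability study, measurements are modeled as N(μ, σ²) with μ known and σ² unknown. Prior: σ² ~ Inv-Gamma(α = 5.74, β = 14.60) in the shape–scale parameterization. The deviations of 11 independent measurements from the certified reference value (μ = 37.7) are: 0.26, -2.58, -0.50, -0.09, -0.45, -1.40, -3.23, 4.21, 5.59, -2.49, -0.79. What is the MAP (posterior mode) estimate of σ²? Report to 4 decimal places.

With known mean μ and an Inverse-Gamma(α, β) prior on σ², the Normal likelihood is conjugate: posterior is Inv-Gamma(α + n/2, β + Σ(xᵢ−μ)²/2).
Σ(xᵢ−μ)² = (0.26)² + (-2.58)² + (-0.50)² + (-0.09)² + (-0.45)² + (-1.40)² + (-3.23)² + (4.21)² + (5.59)² + (-2.49)² + (-0.79)² = 75.3739.
Posterior: Inv-Gamma(5.74 + 11/2, 14.60 + 75.3739/2) = Inv-Gamma(11.24, 52.28695).
Mode = β/(α+1) = 52.28695/12.24 = 4.2718.

4.2718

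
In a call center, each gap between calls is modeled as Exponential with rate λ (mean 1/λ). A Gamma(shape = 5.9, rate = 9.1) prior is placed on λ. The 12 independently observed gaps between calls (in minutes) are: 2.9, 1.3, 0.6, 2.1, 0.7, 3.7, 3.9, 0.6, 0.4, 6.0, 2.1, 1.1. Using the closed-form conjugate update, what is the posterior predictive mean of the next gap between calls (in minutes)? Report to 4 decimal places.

2.0414

With a Gamma(shape α, rate β) prior on the exponential rate λ, the posterior after n observations with total T = Σxᵢ is Gamma(α+n, β+T).
Sum of observations T = 25.4 minutes; n = 12.
Posterior: Gamma(5.9+12, 9.1+25.4) = Gamma(17.9, 34.5).
The predictive distribution for the next observation is Lomax; its mean is β/(α−1) = 34.5/16.9 = 2.0414.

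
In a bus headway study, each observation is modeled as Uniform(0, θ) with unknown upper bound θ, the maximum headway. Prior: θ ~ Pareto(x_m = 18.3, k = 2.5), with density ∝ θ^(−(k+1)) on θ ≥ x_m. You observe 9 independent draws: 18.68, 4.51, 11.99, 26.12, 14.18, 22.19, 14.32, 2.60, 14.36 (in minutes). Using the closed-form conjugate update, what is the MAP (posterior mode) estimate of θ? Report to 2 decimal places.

26.12

A Pareto(scale x_m, shape k) prior on the upper bound θ of Uniform(0, θ) is conjugate: posterior is Pareto(max(x_m, max xᵢ), k + n).
Sample maximum = 26.12; prior scale x_m = 18.3 → posterior scale = max = 26.12.
Posterior shape = 2.5 + 9 = 11.5.
The Pareto density is decreasing on [x_m, ∞), so the mode is x_m = 26.12.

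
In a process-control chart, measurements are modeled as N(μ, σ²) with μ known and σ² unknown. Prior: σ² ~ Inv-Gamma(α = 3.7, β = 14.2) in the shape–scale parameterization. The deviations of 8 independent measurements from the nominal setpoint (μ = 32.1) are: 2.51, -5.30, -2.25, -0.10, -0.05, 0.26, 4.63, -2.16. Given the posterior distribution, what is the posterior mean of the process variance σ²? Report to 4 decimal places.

With known mean μ and an Inverse-Gamma(α, β) prior on σ², the Normal likelihood is conjugate: posterior is Inv-Gamma(α + n/2, β + Σ(xᵢ−μ)²/2).
Σ(xᵢ−μ)² = (2.51)² + (-5.30)² + (-2.25)² + (-0.10)² + (-0.05)² + (0.26)² + (4.63)² + (-2.16)² = 65.6352.
Posterior: Inv-Gamma(3.7 + 8/2, 14.2 + 65.6352/2) = Inv-Gamma(7.70, 47.01760).
E[σ²|data] = β/(α−1) = 47.01760/6.70 = 7.0176.

7.0176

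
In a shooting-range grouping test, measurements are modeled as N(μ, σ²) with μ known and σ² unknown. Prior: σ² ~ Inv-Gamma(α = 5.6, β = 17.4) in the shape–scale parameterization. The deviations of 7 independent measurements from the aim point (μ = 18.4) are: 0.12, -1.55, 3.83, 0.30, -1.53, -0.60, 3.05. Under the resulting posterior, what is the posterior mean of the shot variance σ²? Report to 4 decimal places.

3.9493

With known mean μ and an Inverse-Gamma(α, β) prior on σ², the Normal likelihood is conjugate: posterior is Inv-Gamma(α + n/2, β + Σ(xᵢ−μ)²/2).
Σ(xᵢ−μ)² = (0.12)² + (-1.55)² + (3.83)² + (0.30)² + (-1.53)² + (-0.60)² + (3.05)² = 29.1792.
Posterior: Inv-Gamma(5.6 + 7/2, 17.4 + 29.1792/2) = Inv-Gamma(9.10, 31.98960).
E[σ²|data] = β/(α−1) = 31.98960/8.10 = 3.9493.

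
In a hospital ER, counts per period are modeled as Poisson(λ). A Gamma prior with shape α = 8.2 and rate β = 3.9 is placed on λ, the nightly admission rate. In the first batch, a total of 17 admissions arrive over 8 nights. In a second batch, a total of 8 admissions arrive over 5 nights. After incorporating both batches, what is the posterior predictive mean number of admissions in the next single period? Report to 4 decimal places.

1.9645

With a Gamma(shape α, rate β) prior, the Poisson likelihood is conjugate: the posterior is Gamma(α + ΣXᵢ, β + n).
After batch 1: Gamma(α+S, β+n) = Gamma(8.2+17, 3.9+8) = Gamma(25.2, 11.9).
After batch 2: Gamma(α+S, β+n) = Gamma(25.2+8, 11.9+5) = Gamma(33.2, 16.9).
The predictive distribution for one future period is NegBinom with mean α/β = 1.9645.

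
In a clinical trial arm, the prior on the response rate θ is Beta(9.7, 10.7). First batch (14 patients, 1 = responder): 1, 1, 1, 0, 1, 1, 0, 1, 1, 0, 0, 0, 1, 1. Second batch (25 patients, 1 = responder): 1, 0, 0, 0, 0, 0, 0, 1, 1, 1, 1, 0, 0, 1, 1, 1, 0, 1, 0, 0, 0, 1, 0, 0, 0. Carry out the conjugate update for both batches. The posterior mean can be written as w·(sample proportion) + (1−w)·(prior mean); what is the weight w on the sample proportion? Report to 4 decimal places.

0.6566

The Beta prior is conjugate to a Binomial/Bernoulli likelihood; the update adds successes to α and failures to β.
Total number of patients: n = 14 + 25 = 39.
Posterior mean = (α₀+k)/(α₀+β₀+n) = [n/(α₀+β₀+n)]·(k/n) + [(α₀+β₀)/(α₀+β₀+n)]·α₀/(α₀+β₀), so only n and the prior enter the weight.
The weight on the data is w = n/(α₀+β₀+n) = 39/(9.7+10.7+39) = 39/59.4 = 0.6566.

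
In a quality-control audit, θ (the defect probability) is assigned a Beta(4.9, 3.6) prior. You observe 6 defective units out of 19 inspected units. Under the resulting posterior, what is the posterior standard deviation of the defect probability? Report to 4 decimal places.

The Beta prior is conjugate to a Binomial/Bernoulli likelihood; the update adds successes to α and failures to β.
Posterior: Beta(α+k, β+n−k) = Beta(4.9+6, 3.6+13) = Beta(10.9, 16.6).
Var = αβ/((α+β)²(α+β+1)) = 10.9·16.6/(27.5²·28.5) = 0.00839507; SD = √0.00839507 = 0.0916.

0.0916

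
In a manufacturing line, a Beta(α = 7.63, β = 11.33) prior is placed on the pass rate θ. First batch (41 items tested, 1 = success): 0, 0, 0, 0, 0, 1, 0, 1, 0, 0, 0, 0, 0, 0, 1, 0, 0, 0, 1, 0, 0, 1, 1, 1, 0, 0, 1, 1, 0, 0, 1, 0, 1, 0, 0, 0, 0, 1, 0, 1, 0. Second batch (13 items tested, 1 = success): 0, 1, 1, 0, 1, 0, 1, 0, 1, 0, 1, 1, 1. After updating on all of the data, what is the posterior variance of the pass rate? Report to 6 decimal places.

0.003224

The Beta prior is conjugate to a Binomial/Bernoulli likelihood; the update adds successes to α and failures to β.
After batch 1: Beta(7.63+13, 11.33+28) = Beta(20.63, 39.33).
After batch 2: Beta(20.63+8, 39.33+5) = Beta(28.63, 44.33).
Var = αβ/((α+β)²(α+β+1)) = 28.63·44.33/(72.96²·73.96) = 0.003224.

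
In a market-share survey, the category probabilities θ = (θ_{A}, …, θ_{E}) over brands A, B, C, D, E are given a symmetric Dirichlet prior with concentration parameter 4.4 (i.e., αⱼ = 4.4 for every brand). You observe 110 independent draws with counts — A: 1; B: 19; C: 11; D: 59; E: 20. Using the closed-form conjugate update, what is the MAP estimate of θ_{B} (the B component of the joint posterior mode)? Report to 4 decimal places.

0.1764

The Dirichlet prior is conjugate to the Multinomial likelihood: each posterior αⱼ = prior αⱼ + observed count nⱼ.
Posterior concentration: (5.4, 23.4, 15.4, 63.4, 24.4), total = 132.0.
Joint mode component: (α_{B}−1)/(Σα−K) = 22.4/127.0 = 0.1764.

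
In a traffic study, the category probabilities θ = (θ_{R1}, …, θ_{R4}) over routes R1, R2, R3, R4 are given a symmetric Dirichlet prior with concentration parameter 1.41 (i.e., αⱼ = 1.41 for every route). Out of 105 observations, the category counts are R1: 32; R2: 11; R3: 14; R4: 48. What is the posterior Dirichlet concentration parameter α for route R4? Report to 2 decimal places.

The Dirichlet prior is conjugate to the Multinomial likelihood: each posterior αⱼ = prior αⱼ + observed count nⱼ.
Posterior concentration: (33.41, 12.41, 15.41, 49.41), total = 110.64.
α_{R4} = 1.41 + 48 = 49.41.

49.41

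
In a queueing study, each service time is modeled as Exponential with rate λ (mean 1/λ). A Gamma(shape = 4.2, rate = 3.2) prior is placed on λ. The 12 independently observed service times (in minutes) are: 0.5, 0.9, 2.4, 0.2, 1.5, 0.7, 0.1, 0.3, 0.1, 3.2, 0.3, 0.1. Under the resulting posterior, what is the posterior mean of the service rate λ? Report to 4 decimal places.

With a Gamma(shape α, rate β) prior on the exponential rate λ, the posterior after n observations with total T = Σxᵢ is Gamma(α+n, β+T).
Sum of observations T = 10.3 minutes; n = 12.
Posterior: Gamma(4.2+12, 3.2+10.3) = Gamma(16.2, 13.5).
Posterior mean of λ = α/β = 16.2/13.5 = 1.2000.

1.2000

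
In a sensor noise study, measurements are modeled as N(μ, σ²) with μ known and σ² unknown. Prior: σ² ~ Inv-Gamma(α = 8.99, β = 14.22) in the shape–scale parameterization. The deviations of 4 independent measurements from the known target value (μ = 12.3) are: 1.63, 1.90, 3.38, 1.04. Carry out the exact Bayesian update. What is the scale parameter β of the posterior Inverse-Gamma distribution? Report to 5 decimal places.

With known mean μ and an Inverse-Gamma(α, β) prior on σ², the Normal likelihood is conjugate: posterior is Inv-Gamma(α + n/2, β + Σ(xᵢ−μ)²/2).
Σ(xᵢ−μ)² = (1.63)² + (1.90)² + (3.38)² + (1.04)² = 18.7729.
Posterior: Inv-Gamma(8.99 + 4/2, 14.22 + 18.7729/2) = Inv-Gamma(10.99, 23.60645).
Posterior β = 23.60645.

23.60645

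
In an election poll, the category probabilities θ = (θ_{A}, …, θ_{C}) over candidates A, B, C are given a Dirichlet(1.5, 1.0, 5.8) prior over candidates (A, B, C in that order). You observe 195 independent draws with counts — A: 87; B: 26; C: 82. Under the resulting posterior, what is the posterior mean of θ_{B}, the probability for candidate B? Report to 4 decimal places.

0.1328

The Dirichlet prior is conjugate to the Multinomial likelihood: each posterior αⱼ = prior αⱼ + observed count nⱼ.
Posterior concentration: (88.5, 27.0, 87.8), total = 203.3.
E[θ_{B}|data] = α_{B}/Σα = 27.0/203.3 = 0.1328.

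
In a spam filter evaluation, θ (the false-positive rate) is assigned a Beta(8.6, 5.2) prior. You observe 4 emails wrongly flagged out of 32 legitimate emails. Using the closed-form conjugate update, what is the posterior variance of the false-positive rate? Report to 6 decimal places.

The Beta prior is conjugate to a Binomial/Bernoulli likelihood; the update adds successes to α and failures to β.
Posterior: Beta(α+k, β+n−k) = Beta(8.6+4, 5.2+28) = Beta(12.6, 33.2).
Var = αβ/((α+β)²(α+β+1)) = 12.6·33.2/(45.8²·46.8) = 0.004261.

0.004261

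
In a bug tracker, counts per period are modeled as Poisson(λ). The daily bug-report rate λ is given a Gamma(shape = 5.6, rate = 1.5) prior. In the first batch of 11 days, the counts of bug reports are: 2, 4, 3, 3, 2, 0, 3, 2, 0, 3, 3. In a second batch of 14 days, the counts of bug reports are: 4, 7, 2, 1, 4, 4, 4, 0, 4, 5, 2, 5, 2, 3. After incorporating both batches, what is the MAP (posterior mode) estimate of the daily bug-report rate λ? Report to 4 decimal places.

With a Gamma(shape α, rate β) prior, the Poisson likelihood is conjugate: the posterior is Gamma(α + ΣXᵢ, β + n).
Batch 1: sum of counts S = 25 over n = 11 days.
After batch 1: Gamma(α+S, β+n) = Gamma(5.6+25, 1.5+11) = Gamma(30.6, 12.5).
Batch 2: sum of counts S = 47 over n = 14 days.
After batch 2: Gamma(α+S, β+n) = Gamma(30.6+47, 12.5+14) = Gamma(77.6, 26.5).
Mode of Gamma(α,β) for α≥1 is (α−1)/β = 76.6/26.5 = 2.8906.

2.8906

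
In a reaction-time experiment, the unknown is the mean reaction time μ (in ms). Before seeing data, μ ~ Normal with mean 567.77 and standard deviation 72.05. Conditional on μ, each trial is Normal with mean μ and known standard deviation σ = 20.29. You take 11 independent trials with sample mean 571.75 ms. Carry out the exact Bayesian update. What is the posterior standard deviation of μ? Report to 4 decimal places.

6.0957

For Normal data with known variance σ², a Normal(μ₀, σ₀²) prior on μ is conjugate. Posterior precision = 1/σ₀² + n/σ²; posterior mean is the precision-weighted average of μ₀ and x̄.
σ₀² = 72.05² = 5191.2025, σ² = 20.29² = 411.6841; σ² + n·σ₀² = 411.6841 + 11·5191.2025 = 57514.9116.
Posterior precision = 1/σ₀² + n/σ² = 1/5191.2025 + 11/411.6841 = (σ² + n·σ₀²)/(σ₀²σ²) = 57514.9116/(5191.2025·411.6841); posterior variance σₙ² = σ₀²σ²/(σ² + n·σ₀²) = 5191.2025·411.6841/57514.9116 = 37.157938.
Posterior SD = √σₙ² = √(5191.2025·411.6841/57514.9116) = 6.0957.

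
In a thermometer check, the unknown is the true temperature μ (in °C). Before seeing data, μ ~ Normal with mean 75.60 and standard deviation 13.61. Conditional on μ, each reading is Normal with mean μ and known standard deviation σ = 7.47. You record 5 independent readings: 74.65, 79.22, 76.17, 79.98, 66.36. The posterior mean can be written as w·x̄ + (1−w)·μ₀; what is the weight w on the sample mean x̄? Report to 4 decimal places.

0.9432

For Normal data with known variance σ², a Normal(μ₀, σ₀²) prior on μ is conjugate. Posterior precision = 1/σ₀² + n/σ²; posterior mean is the precision-weighted average of μ₀ and x̄.
σ₀² = 13.61² = 185.2321, σ² = 7.47² = 55.8009. Prior precision 1/σ₀² = 1/185.2321; data precision n/σ² = 5/55.8009.
w = (n/σ²)/(1/σ₀² + n/σ²) = n·σ₀²/(σ² + n·σ₀²) = 5·185.2321/(55.8009 + 5·185.2321) = 926.1605/981.9614 = 0.9432.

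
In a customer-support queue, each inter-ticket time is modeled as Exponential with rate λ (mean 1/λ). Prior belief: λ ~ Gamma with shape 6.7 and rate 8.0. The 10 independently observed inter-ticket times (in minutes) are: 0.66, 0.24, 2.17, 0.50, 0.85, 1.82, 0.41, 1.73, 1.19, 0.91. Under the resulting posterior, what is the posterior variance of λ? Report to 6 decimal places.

With a Gamma(shape α, rate β) prior on the exponential rate λ, the posterior after n observations with total T = Σxᵢ is Gamma(α+n, β+T).
Sum of observations T = 10.48 minutes; n = 10.
Posterior: Gamma(6.7+10, 8.0+10.48) = Gamma(16.7, 18.48).
Var = α/β² = 0.048900.

0.048900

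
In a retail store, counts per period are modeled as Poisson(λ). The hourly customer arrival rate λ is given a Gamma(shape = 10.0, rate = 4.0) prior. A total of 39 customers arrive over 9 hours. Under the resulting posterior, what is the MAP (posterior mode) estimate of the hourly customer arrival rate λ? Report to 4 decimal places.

With a Gamma(shape α, rate β) prior, the Poisson likelihood is conjugate: the posterior is Gamma(α + ΣXᵢ, β + n).
Posterior: Gamma(α+S, β+n) = Gamma(10.0+39, 4.0+9) = Gamma(49.0, 13.0).
Mode of Gamma(α,β) for α≥1 is (α−1)/β = 48.0/13.0 = 3.6923.

3.6923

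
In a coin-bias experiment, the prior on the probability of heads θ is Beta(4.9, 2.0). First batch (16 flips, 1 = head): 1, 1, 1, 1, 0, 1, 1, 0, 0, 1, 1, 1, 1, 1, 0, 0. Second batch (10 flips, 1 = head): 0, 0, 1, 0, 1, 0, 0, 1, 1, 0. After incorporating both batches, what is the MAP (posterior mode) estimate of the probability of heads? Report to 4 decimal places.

0.6117

The Beta prior is conjugate to a Binomial/Bernoulli likelihood; the update adds successes to α and failures to β.
After batch 1: Beta(4.9+11, 2.0+5) = Beta(15.9, 7.0).
After batch 2: Beta(15.9+4, 7.0+6) = Beta(19.9, 13.0).
Mode of Beta(a,b) for a,b>1 is (a−1)/(a+b−2) = 18.9/30.9 = 0.6117.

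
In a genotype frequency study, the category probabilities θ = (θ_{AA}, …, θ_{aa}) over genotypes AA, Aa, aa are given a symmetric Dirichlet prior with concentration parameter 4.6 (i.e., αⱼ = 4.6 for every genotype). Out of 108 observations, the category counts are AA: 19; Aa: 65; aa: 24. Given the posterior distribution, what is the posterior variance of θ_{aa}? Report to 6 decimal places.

The Dirichlet prior is conjugate to the Multinomial likelihood: each posterior αⱼ = prior αⱼ + observed count nⱼ.
Posterior concentration: (23.6, 69.6, 28.6), total = 121.8.
Var[θ_j] = α_j(Σα−α_j)/((Σα)²(Σα+1)) = 28.6·93.2/(121.8²·122.8) = 0.001463.

0.001463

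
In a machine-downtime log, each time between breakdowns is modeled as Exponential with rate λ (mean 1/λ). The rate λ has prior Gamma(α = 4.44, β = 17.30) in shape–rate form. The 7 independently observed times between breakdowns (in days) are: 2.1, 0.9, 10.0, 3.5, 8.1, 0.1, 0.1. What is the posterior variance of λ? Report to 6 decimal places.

0.006454

With a Gamma(shape α, rate β) prior on the exponential rate λ, the posterior after n observations with total T = Σxᵢ is Gamma(α+n, β+T).
Sum of observations T = 24.8 days; n = 7.
Posterior: Gamma(4.44+7, 17.30+24.8) = Gamma(11.44, 42.10).
Var = α/β² = 0.006454.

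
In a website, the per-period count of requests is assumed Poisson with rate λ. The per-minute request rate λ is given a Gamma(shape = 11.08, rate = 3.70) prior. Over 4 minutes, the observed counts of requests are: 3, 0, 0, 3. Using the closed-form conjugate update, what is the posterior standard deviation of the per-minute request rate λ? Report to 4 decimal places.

With a Gamma(shape α, rate β) prior, the Poisson likelihood is conjugate: the posterior is Gamma(α + ΣXᵢ, β + n).
Sum of counts S = 6 over n = 4 minutes.
Posterior: Gamma(α+S, β+n) = Gamma(11.08+6, 3.70+4) = Gamma(17.08, 7.70).
SD = √α/β = √17.08/7.70 = 0.5367.

0.5367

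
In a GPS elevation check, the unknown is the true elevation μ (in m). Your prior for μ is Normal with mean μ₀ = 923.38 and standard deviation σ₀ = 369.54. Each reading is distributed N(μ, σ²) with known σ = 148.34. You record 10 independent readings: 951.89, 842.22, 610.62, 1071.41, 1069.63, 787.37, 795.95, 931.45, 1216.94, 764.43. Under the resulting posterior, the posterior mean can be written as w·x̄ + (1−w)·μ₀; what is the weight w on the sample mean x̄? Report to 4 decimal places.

For Normal data with known variance σ², a Normal(μ₀, σ₀²) prior on μ is conjugate. Posterior precision = 1/σ₀² + n/σ²; posterior mean is the precision-weighted average of μ₀ and x̄.
σ₀² = 369.54² = 136559.8116, σ² = 148.34² = 22004.7556. Prior precision 1/σ₀² = 1/136559.8116; data precision n/σ² = 10/22004.7556.
w = (n/σ²)/(1/σ₀² + n/σ²) = n·σ₀²/(σ² + n·σ₀²) = 10·136559.8116/(22004.7556 + 10·136559.8116) = 1365598.116/1387602.8716 = 0.9841.

0.9841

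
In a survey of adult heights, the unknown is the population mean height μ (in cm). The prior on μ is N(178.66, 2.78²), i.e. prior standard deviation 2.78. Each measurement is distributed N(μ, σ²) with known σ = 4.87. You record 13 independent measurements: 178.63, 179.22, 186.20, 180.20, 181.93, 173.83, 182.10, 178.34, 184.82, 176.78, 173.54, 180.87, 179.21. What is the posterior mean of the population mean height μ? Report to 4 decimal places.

179.4746

For Normal data with known variance σ², a Normal(μ₀, σ₀²) prior on μ is conjugate. Posterior precision = 1/σ₀² + n/σ²; posterior mean is the precision-weighted average of μ₀ and x̄.
Σxᵢ = 178.63 + 179.22 + 186.20 + 180.20 + 181.93 + 173.83 + 182.10 + 178.34 + 184.82 + 176.78 + 173.54 + 180.87 + 179.21 = 2335.67, so n·x̄ = 2335.67.
σ₀² = 2.78² = 7.7284, σ² = 4.87² = 23.7169; σ² + n·σ₀² = 23.7169 + 13·7.7284 = 124.1861.
Posterior mean = (μ₀/σ₀² + n·x̄/σ²)/(1/σ₀² + n/σ²) = (σ²·μ₀ + σ₀²·n·x̄)/(σ² + n·σ₀²) = (23.7169·178.66 + 7.7284·2335.67)/124.1861 = 22288.253382/124.1861 = 179.4746.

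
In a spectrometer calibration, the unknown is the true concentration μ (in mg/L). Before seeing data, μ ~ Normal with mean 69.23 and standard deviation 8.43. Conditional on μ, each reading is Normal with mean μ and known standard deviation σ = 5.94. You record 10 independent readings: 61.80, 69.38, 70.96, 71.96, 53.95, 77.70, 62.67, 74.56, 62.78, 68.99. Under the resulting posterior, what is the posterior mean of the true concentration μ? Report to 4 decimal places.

67.5580

For Normal data with known variance σ², a Normal(μ₀, σ₀²) prior on μ is conjugate. Posterior precision = 1/σ₀² + n/σ²; posterior mean is the precision-weighted average of μ₀ and x̄.
Σxᵢ = 61.80 + 69.38 + 70.96 + 71.96 + 53.95 + 77.70 + 62.67 + 74.56 + 62.78 + 68.99 = 674.75, so n·x̄ = 674.75.
σ₀² = 8.43² = 71.0649, σ² = 5.94² = 35.2836; σ² + n·σ₀² = 35.2836 + 10·71.0649 = 745.9326.
Posterior mean = (μ₀/σ₀² + n·x̄/σ²)/(1/σ₀² + n/σ²) = (σ²·μ₀ + σ₀²·n·x̄)/(σ² + n·σ₀²) = (35.2836·69.23 + 71.0649·674.75)/745.9326 = 50393.724903/745.9326 = 67.5580.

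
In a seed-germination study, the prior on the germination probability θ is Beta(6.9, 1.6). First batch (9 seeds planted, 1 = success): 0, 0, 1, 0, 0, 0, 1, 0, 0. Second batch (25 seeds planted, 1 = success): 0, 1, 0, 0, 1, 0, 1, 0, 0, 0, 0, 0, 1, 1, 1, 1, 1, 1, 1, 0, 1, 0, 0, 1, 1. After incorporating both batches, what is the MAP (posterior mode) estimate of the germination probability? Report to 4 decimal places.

The Beta prior is conjugate to a Binomial/Bernoulli likelihood; the update adds successes to α and failures to β.
After batch 1: Beta(6.9+2, 1.6+7) = Beta(8.9, 8.6).
After batch 2: Beta(8.9+13, 8.6+12) = Beta(21.9, 20.6).
Mode of Beta(a,b) for a,b>1 is (a−1)/(a+b−2) = 20.9/40.5 = 0.5160.

0.5160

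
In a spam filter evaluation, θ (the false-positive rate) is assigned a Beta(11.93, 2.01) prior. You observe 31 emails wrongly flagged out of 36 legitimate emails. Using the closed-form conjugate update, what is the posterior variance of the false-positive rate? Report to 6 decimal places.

The Beta prior is conjugate to a Binomial/Bernoulli likelihood; the update adds successes to α and failures to β.
Posterior: Beta(α+k, β+n−k) = Beta(11.93+31, 2.01+5) = Beta(42.93, 7.01).
Var = αβ/((α+β)²(α+β+1)) = 42.93·7.01/(49.94²·50.94) = 0.002369.

0.002369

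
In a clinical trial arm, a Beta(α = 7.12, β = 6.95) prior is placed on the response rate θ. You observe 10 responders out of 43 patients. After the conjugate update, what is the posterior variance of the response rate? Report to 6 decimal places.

0.003616

The Beta prior is conjugate to a Binomial/Bernoulli likelihood; the update adds successes to α and failures to β.
Posterior: Beta(α+k, β+n−k) = Beta(7.12+10, 6.95+33) = Beta(17.12, 39.95).
Var = αβ/((α+β)²(α+β+1)) = 17.12·39.95/(57.07²·58.07) = 0.003616.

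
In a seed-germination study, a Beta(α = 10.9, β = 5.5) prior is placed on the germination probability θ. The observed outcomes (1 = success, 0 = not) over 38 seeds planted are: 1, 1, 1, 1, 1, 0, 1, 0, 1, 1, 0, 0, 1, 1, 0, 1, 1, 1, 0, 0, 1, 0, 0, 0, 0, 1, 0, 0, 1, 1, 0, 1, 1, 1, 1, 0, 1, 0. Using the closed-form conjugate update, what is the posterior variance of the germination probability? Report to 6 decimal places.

The Beta prior is conjugate to a Binomial/Bernoulli likelihood; the update adds successes to α and failures to β.
Posterior: Beta(α+k, β+n−k) = Beta(10.9+22, 5.5+16) = Beta(32.9, 21.5).
Var = αβ/((α+β)²(α+β+1)) = 32.9·21.5/(54.4²·55.4) = 0.004314.

0.004314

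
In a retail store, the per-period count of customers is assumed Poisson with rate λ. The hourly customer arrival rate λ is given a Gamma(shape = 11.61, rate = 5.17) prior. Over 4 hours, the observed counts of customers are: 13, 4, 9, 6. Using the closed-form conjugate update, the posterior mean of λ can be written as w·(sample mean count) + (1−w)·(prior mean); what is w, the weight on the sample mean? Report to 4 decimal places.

With a Gamma(shape α, rate β) prior, the Poisson likelihood is conjugate: the posterior is Gamma(α + ΣXᵢ, β + n).
Posterior mean = (α₀+S)/(β₀+n) = [n/(β₀+n)]·(S/n) + [β₀/(β₀+n)]·(α₀/β₀), so only n and β₀ enter the weight.
Weight on data w = n/(β₀+n) = 4/(5.17+4) = 4/9.17 = 0.4362.

0.4362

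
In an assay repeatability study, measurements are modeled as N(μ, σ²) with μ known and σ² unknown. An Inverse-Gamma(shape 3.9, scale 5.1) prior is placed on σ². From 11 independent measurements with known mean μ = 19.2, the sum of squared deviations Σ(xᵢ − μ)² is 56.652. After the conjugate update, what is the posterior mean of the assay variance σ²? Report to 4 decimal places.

3.9793

With known mean μ and an Inverse-Gamma(α, β) prior on σ², the Normal likelihood is conjugate: posterior is Inv-Gamma(α + n/2, β + Σ(xᵢ−μ)²/2).
Posterior: Inv-Gamma(3.9 + 11/2, 5.1 + 56.652/2) = Inv-Gamma(9.40, 33.4260).
E[σ²|data] = β/(α−1) = 33.4260/8.40 = 3.9793.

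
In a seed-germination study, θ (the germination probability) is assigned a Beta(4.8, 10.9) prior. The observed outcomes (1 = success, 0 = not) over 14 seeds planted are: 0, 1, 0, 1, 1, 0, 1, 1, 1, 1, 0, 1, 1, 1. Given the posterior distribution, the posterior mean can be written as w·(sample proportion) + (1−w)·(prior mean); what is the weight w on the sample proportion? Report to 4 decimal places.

0.4714

The Beta prior is conjugate to a Binomial/Bernoulli likelihood; the update adds successes to α and failures to β.
Posterior mean = (α₀+k)/(α₀+β₀+n) = [n/(α₀+β₀+n)]·(k/n) + [(α₀+β₀)/(α₀+β₀+n)]·α₀/(α₀+β₀), so only n and the prior enter the weight.
The weight on the data is w = n/(α₀+β₀+n) = 14/(4.8+10.9+14) = 14/29.7 = 0.4714.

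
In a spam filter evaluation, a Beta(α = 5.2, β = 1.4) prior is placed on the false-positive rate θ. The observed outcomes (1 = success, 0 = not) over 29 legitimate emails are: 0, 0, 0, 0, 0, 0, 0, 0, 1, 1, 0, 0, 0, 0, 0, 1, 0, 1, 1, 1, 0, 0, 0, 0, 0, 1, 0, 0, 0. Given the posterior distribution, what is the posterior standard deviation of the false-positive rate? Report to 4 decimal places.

The Beta prior is conjugate to a Binomial/Bernoulli likelihood; the update adds successes to α and failures to β.
Posterior: Beta(α+k, β+n−k) = Beta(5.2+7, 1.4+22) = Beta(12.2, 23.4).
Var = αβ/((α+β)²(α+β+1)) = 12.2·23.4/(35.6²·36.6) = 0.00615453; SD = √0.00615453 = 0.0785.

0.0785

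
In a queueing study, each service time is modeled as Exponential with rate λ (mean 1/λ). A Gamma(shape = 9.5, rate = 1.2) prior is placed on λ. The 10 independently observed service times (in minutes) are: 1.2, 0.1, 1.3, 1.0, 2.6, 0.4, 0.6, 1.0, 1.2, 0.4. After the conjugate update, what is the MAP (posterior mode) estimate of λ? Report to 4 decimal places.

1.6818

With a Gamma(shape α, rate β) prior on the exponential rate λ, the posterior after n observations with total T = Σxᵢ is Gamma(α+n, β+T).
Sum of observations T = 9.8 minutes; n = 10.
Posterior: Gamma(9.5+10, 1.2+9.8) = Gamma(19.5, 11.0).
Mode = (α−1)/β = 1.6818.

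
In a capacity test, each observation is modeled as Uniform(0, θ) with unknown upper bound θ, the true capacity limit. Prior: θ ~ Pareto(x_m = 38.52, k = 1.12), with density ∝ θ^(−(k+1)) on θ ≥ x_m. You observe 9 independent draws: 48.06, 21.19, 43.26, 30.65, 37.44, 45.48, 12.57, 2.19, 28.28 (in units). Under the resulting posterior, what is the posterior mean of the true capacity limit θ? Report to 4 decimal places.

53.3297

A Pareto(scale x_m, shape k) prior on the upper bound θ of Uniform(0, θ) is conjugate: posterior is Pareto(max(x_m, max xᵢ), k + n).
Sample maximum = 48.06; prior scale x_m = 38.52 → posterior scale = max = 48.06.
Posterior shape = 1.12 + 9 = 10.12.
E[θ|data] = k·x_m/(k−1) = 10.12·48.06/9.12 = 53.3297.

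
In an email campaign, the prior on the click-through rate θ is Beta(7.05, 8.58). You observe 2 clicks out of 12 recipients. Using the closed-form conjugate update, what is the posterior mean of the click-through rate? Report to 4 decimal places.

The Beta prior is conjugate to a Binomial/Bernoulli likelihood; the update adds successes to α and failures to β.
Posterior: Beta(α+k, β+n−k) = Beta(7.05+2, 8.58+10) = Beta(9.05, 18.58).
Posterior mean = α/(α+β) = 9.05/27.63 = 0.3275.

0.3275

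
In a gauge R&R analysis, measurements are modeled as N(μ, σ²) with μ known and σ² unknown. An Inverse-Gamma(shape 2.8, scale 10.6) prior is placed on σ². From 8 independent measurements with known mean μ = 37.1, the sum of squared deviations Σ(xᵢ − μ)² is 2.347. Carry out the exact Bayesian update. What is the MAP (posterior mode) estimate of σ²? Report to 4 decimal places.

With known mean μ and an Inverse-Gamma(α, β) prior on σ², the Normal likelihood is conjugate: posterior is Inv-Gamma(α + n/2, β + Σ(xᵢ−μ)²/2).
Posterior: Inv-Gamma(2.8 + 8/2, 10.6 + 2.347/2) = Inv-Gamma(6.80, 11.7735).
Mode = β/(α+1) = 11.7735/7.80 = 1.5094.

1.5094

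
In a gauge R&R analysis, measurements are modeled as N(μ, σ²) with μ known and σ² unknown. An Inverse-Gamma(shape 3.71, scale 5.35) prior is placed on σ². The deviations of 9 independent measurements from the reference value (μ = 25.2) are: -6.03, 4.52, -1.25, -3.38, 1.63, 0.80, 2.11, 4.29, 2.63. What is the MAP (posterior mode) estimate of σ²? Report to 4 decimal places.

With known mean μ and an Inverse-Gamma(α, β) prior on σ², the Normal likelihood is conjugate: posterior is Inv-Gamma(α + n/2, β + Σ(xᵢ−μ)²/2).
Σ(xᵢ−μ)² = (-6.03)² + (4.52)² + (-1.25)² + (-3.38)² + (1.63)² + (0.80)² + (2.11)² + (4.29)² + (2.63)² = 102.8482.
Posterior: Inv-Gamma(3.71 + 9/2, 5.35 + 102.8482/2) = Inv-Gamma(8.21, 56.77410).
Mode = β/(α+1) = 56.77410/9.21 = 6.1644.

6.1644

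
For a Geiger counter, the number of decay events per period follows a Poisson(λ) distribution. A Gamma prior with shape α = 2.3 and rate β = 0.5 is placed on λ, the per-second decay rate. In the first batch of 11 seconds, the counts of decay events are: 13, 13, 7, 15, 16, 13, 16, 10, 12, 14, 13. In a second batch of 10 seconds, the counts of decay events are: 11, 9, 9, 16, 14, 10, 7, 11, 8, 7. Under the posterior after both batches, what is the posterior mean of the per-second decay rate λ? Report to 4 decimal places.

11.4558

With a Gamma(shape α, rate β) prior, the Poisson likelihood is conjugate: the posterior is Gamma(α + ΣXᵢ, β + n).
Batch 1: sum of counts S = 142 over n = 11 seconds.
After batch 1: Gamma(α+S, β+n) = Gamma(2.3+142, 0.5+11) = Gamma(144.3, 11.5).
Batch 2: sum of counts S = 102 over n = 10 seconds.
After batch 2: Gamma(α+S, β+n) = Gamma(144.3+102, 11.5+10) = Gamma(246.3, 21.5).
Posterior mean = α/β = 246.3/21.5 = 11.4558.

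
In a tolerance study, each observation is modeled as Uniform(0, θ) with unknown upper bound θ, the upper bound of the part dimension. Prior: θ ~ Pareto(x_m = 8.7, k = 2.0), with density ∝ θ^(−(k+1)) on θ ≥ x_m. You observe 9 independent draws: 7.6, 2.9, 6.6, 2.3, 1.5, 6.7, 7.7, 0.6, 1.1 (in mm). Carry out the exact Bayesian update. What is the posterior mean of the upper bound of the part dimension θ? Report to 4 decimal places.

9.5700

A Pareto(scale x_m, shape k) prior on the upper bound θ of Uniform(0, θ) is conjugate: posterior is Pareto(max(x_m, max xᵢ), k + n).
Sample maximum = 7.7; prior scale x_m = 8.7 → posterior scale = max = 8.7.
Posterior shape = 2.0 + 9 = 11.0.
E[θ|data] = k·x_m/(k−1) = 11.0·8.7/10.0 = 9.5700.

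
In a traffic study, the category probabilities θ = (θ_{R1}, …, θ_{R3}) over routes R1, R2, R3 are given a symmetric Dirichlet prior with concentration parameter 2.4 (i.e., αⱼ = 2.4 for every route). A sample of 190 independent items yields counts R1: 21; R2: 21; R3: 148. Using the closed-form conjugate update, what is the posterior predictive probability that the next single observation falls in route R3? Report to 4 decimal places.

The Dirichlet prior is conjugate to the Multinomial likelihood: each posterior αⱼ = prior αⱼ + observed count nⱼ.
Posterior concentration: (23.4, 23.4, 150.4), total = 197.2.
P(next = R3 | data) = α_{R3}/Σα = 0.7627.

0.7627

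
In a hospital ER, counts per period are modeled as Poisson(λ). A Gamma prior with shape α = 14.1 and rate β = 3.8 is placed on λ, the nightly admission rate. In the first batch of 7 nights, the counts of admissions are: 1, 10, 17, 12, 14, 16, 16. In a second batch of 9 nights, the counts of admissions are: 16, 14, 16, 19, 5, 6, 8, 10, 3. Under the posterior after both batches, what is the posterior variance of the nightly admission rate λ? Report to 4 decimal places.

With a Gamma(shape α, rate β) prior, the Poisson likelihood is conjugate: the posterior is Gamma(α + ΣXᵢ, β + n).
Batch 1: sum of counts S = 86 over n = 7 nights.
After batch 1: Gamma(α+S, β+n) = Gamma(14.1+86, 3.8+7) = Gamma(100.1, 10.8).
Batch 2: sum of counts S = 97 over n = 9 nights.
After batch 2: Gamma(α+S, β+n) = Gamma(100.1+97, 10.8+9) = Gamma(197.1, 19.8).
Var = α/β² = 197.1/19.8² = 0.5028.

0.5028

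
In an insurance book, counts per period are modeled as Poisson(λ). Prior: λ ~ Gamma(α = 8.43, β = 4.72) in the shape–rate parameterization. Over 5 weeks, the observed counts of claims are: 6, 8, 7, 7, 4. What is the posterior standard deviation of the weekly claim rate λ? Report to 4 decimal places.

With a Gamma(shape α, rate β) prior, the Poisson likelihood is conjugate: the posterior is Gamma(α + ΣXᵢ, β + n).
Sum of counts S = 32 over n = 5 weeks.
Posterior: Gamma(α+S, β+n) = Gamma(8.43+32, 4.72+5) = Gamma(40.43, 9.72).
SD = √α/β = √40.43/9.72 = 0.6542.

0.6542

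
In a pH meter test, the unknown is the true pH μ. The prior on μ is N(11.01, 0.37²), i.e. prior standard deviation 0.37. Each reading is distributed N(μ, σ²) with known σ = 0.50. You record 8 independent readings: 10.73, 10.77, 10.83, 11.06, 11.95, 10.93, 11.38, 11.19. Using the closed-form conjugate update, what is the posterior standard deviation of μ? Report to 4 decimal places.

For Normal data with known variance σ², a Normal(μ₀, σ₀²) prior on μ is conjugate. Posterior precision = 1/σ₀² + n/σ²; posterior mean is the precision-weighted average of μ₀ and x̄.
σ₀² = 0.37² = 0.1369, σ² = 0.50² = 0.25; σ² + n·σ₀² = 0.25 + 8·0.1369 = 1.3452.
Posterior precision = 1/σ₀² + n/σ² = 1/0.1369 + 8/0.25 = (σ² + n·σ₀²)/(σ₀²σ²) = 1.3452/(0.1369·0.25); posterior variance σₙ² = σ₀²σ²/(σ² + n·σ₀²) = 0.1369·0.25/1.3452 = 0.025442.
Posterior SD = √σₙ² = √(0.1369·0.25/1.3452) = 0.1595.

0.1595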